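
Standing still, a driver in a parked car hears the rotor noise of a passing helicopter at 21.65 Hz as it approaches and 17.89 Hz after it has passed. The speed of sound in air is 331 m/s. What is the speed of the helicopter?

31 m/s

f₁/f₂ = (v + v_s)/(v − v_s), so v_s = v · (f₁ − f₂)/(f₁ + f₂).
v_s = 331 × (21.65 − 17.89)/(21.65 + 17.89) = 331 × 3.76/39.54 ≈ 31 m/s.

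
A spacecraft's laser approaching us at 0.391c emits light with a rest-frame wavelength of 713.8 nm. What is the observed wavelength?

472.3 nm

Relativistic Doppler for wavelength: λ' = λ₀ · √((1 − β)/(1 + β)).
λ' = 713.8 × √(0.6090/1.3910) = 713.8 × 0.66168 ≈ 472.3 nm.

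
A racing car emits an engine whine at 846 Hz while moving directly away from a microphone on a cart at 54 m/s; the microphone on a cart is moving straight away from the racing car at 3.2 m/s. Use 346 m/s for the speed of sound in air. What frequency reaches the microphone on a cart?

725 Hz

Both move, so f' = f · (v − v_o)/(v + v_s).
f' = 846 × (346 − 3.2)/(346 + 54) = 846 × 342.8/400 ≈ 725 Hz.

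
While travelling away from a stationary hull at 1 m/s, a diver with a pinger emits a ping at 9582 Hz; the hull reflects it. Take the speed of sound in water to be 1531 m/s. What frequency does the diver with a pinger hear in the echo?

The hull receives the sound from a moving source: f₁ = f₀ · v/(v + v_e) = 9582 × 1531/1532 ≈ 9576 Hz.
On the return leg the diver with a pinger is a moving observer: f₂ = f₁ · (v − v_e)/v = 9576 × 1530/1531 ≈ 9569 Hz.
Equivalently f₂ = f₀ · (v − v_e)/(v + v_e).

9569 Hz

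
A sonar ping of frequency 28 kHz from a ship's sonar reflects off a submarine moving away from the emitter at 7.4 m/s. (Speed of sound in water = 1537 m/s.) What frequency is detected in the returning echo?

27.7 kHz

At the submarine (a moving observer), f₁ = f₀ · (v − u)/v = 28 × 1529.6/1537 ≈ 27.9 kHz.
On reflection it acts as a source moving away from the stationary detector: f₂ = f₁ · v/(v + u) = 27.9 × 1537/1544.4 ≈ 27.7 kHz.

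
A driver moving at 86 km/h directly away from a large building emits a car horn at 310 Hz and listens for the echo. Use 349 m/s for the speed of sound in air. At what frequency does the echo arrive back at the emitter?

86 km/h = 23.89 m/s.
The large building receives the sound from a moving source: f₁ = f₀ · v/(v + v_e) = 310 × 349/372.89 ≈ 290 Hz.
On the return leg the driver is a moving observer: f₂ = f₁ · (v − v_e)/v = 290 × 325.11/349 ≈ 270 Hz.

270 Hz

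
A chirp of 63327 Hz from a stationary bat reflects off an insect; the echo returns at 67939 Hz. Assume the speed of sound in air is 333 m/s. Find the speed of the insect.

11.7 m/s

Double Doppler shift off a moving reflector: f₂ = f₀ · (v + u)/(v − u) (u > 0 toward emitter).
Rearranging, u = v · (f₂ − f₀)/(f₂ + f₀) = 333 × 4612/131266 ≈ 11.7 m/s.
So the insect is moving at 11.7 m/s toward the emitter.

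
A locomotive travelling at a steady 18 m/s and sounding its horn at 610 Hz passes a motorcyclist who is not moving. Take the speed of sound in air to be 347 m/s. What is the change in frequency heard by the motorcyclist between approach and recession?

63.5 Hz

Approaching: f₁ = f · v/(v − v_s) = 610 × 347/329 ≈ 643.4 Hz.
Receding: f₂ = f · v/(v + v_s) = 610 × 347/365 ≈ 579.9 Hz.
Drop: f₁ − f₂ = 2f·v·v_s/(v² − v_s²) = 2 × 610 × 347 × 18/(347² − 18²) ≈ 63.5 Hz.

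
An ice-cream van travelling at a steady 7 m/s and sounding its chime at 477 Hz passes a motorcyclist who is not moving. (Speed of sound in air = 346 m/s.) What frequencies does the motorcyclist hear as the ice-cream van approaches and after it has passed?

Approaching: f₁ = f · v/(v − v_s) = 477 × 346/339 ≈ 487 Hz.
Receding: f₂ = f · v/(v + v_s) = 477 × 346/353 ≈ 468 Hz.

487 Hz approaching; 468 Hz receding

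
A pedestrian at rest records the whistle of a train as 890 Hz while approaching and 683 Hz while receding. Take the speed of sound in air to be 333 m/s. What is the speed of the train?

44 m/s

f₁/f₂ = (v + v_s)/(v − v_s), so v_s = v · (f₁ − f₂)/(f₁ + f₂).
v_s = 333 × (890 − 683)/(890 + 683) = 333 × 207/1573 ≈ 44 m/s.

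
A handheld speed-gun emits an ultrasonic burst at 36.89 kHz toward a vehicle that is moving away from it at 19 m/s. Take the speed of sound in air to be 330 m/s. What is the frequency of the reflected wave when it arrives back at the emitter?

32.9 kHz

At the vehicle (a moving observer), f₁ = f₀ · (v − u)/v = 36.89 × 311/330 ≈ 34.8 kHz.
On reflection it acts as a source moving away from the stationary detector: f₂ = f₁ · v/(v + u) = 34.8 × 330/349 ≈ 32.9 kHz.
Equivalently f₂ = f₀ · (v − u)/(v + u).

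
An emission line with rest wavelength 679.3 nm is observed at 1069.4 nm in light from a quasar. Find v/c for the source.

0.425c

λ'/λ₀ = 1.5743 > 1 (redshift), so the source is receding.
λ'/λ₀ = √((1 + β)/(1 − β)) for a receding source ⇒ β = (r² − 1)/(r² + 1) with r = λ'/λ₀.
β = (2.4783 − 1)/(2.4783 + 1) ≈ 0.425.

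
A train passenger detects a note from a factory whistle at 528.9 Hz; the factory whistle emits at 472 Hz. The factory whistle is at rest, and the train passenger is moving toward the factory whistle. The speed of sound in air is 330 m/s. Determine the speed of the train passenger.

f' = f · (v + v_o)/v ⇒ v_o = v · |f'/f − 1|.
v_o = 330 × |528.9/472 − 1| = 330 × 0.1206 ≈ 40 m/s.

40 m/s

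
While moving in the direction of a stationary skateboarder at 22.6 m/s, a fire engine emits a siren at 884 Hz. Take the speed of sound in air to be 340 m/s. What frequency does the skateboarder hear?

947 Hz

Moving source, stationary observer: f' = f · v/(v − v_s) since the source is approaching.
f' = 884 × 340/(340 − 22.6) = 884 × 340/317.4 ≈ 947 Hz.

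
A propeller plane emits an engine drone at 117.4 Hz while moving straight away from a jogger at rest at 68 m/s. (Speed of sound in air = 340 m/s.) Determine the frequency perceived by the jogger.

98 Hz

Only the source moves, away from the listener, so f' = f · v/(v + v_s).
f' = 117.4 × 340/(340 + 68) = 117.4 × 340/408 ≈ 98 Hz.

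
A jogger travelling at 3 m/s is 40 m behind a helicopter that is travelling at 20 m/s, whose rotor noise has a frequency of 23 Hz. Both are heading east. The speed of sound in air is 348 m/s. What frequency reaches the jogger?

The jogger is behind, so the helicopter is moving away from it while the jogger is moving toward the helicopter.
With source receding and observer approaching, f' = f · (v + v_o)/(v + v_s).
f' = 23 × (348 + 3)/(348 + 20) = 23 × 351/368 ≈ 21.9 Hz.

21.9 Hz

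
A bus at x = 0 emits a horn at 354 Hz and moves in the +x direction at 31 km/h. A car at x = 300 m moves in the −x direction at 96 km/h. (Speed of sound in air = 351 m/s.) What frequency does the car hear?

31 km/h = 8.611 m/s; 96 km/h = 26.67 m/s.
The observer lies on the +x side, so the source is heading toward the observer and the observer is heading toward the source.
Both move, so f' = f · (v + v_o)/(v − v_s).
f' = 354 × (351 + 26.67)/(351 − 8.611) = 354 × 377.67/342.39 ≈ 390 Hz.

390 Hz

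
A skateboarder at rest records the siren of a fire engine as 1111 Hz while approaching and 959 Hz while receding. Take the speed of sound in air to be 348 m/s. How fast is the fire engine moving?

f₁/f₂ = (v + v_s)/(v − v_s), so v_s = v · (f₁ − f₂)/(f₁ + f₂).
v_s = 348 × (1111 − 959)/(1111 + 959) = 348 × 152/2070 ≈ 26 m/s.

26 m/s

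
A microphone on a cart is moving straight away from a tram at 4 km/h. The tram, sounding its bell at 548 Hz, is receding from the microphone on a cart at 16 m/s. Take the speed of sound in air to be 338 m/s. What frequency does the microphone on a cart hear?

522 Hz

4 km/h = 1.111 m/s.
Both move, so f' = f · (v − v_o)/(v + v_s).
f' = 548 × (338 − 1.111)/(338 + 16) = 548 × 336.89/354 ≈ 522 Hz.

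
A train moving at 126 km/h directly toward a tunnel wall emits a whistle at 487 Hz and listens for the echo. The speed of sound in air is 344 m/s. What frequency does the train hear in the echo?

126 km/h = 35 m/s.
The tunnel wall receives the sound from a moving source: f₁ = f₀ · v/(v − v_e) = 487 × 344/309 ≈ 542 Hz.
On the return leg the train is a moving observer: f₂ = f₁ · (v + v_e)/v = 542 × 379/344 ≈ 597 Hz.

597 Hz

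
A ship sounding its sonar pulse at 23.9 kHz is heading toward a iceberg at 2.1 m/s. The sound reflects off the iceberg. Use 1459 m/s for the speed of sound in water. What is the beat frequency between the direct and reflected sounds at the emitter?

The iceberg receives the sound from a moving source: f₁ = f₀ · v/(v − v_e) = 23.9 × 1459/1456.9 ≈ 23.9344 kHz.
On the return leg the ship is a moving observer: f₂ = f₁ · (v + v_e)/v = 23.9344 × 1461.1/1459 ≈ 23.9689 kHz.
Equivalently f₂ = f₀ · (v + v_e)/(v − v_e).
Beat against the emitted tone (with f₀ = 23900 Hz): |f₂ − f₀| = 2v_e·f₀/(v − v_e) = 2 × 2.1 × 23900/1456.9 ≈ 69 Hz.

69 Hz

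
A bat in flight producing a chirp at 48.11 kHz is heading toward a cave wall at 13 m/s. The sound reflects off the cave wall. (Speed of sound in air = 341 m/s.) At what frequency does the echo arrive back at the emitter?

The cave wall receives the sound from a moving source: f₁ = f₀ · v/(v − v_e) = 48.11 × 341/328 ≈ 50.0 kHz.
On the return leg the bat in flight is a moving observer: f₂ = f₁ · (v + v_e)/v = 50.0 × 354/341 ≈ 51.9 kHz.

51.9 kHz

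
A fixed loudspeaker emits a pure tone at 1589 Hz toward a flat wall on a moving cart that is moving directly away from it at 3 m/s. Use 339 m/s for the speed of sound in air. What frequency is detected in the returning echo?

The flat wall on a moving cart first receives the wave as a moving observer: f₁ = f₀ · (v − u)/v = 1589 × (339 − 3)/339 ≈ 1575 Hz.
The reflection then acts as a moving source: f₂ = f₁ · v/(v + u) ≈ 1561 Hz.

1561 Hz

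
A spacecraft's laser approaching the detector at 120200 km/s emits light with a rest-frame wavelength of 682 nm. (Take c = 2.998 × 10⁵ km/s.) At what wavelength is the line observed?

446.0 nm

β = v/c = 120200/299800 = 0.4009.
Relativistic Doppler for wavelength: λ' = λ₀ · √((1 − β)/(1 + β)).
λ' = 682 × √(0.5991/1.4009) = 682 × 0.65393 ≈ 446.0 nm.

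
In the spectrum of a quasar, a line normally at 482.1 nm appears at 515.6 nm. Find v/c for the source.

λ'/λ₀ = 1.0695 > 1 (redshift), so the source is receding.
λ'/λ₀ = √((1 + β)/(1 − β)) for a receding source ⇒ β = (r² − 1)/(r² + 1) with r = λ'/λ₀.
β = (1.1438 − 1)/(1.1438 + 1) ≈ 0.067.

0.067c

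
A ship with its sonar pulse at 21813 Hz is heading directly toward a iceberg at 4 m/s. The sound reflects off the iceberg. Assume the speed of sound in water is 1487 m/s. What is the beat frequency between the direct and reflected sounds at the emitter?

118 Hz

The iceberg receives the sound from a moving source: f₁ = f₀ · v/(v − v_e) = 21813 × 1487/1483 ≈ 21871.8 Hz.
On the return leg the ship is a moving observer: f₂ = f₁ · (v + v_e)/v = 21871.8 × 1491/1487 ≈ 21930.7 Hz.
Beat against the emitted tone: |f₂ − f₀| = 2v_e·f₀/(v − v_e) = 2 × 4 × 21813/1483 ≈ 118 Hz.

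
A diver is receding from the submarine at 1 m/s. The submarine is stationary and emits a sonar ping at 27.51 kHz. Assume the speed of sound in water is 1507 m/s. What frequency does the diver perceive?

Moving observer, stationary source: f' = f · (v − v_o)/v.
f' = 27.51 × (1507 − 1)/1507 = 27.51 × 1506/1507 ≈ 27.5 kHz.

27.5 kHz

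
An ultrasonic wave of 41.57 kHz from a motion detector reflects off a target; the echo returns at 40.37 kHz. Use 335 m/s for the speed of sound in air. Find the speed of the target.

4.9 m/s

Double Doppler shift off a moving reflector: f₂ = f₀ · (v + u)/(v − u) (u > 0 toward emitter).
Rearranging, u = v · (f₂ − f₀)/(f₂ + f₀) = 335 × -1.20/81.94 ≈ -4.9 m/s.
So the target is moving at 4.9 m/s away from the emitter.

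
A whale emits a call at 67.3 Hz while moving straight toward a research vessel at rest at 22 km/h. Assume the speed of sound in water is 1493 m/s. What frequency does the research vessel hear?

68 Hz

22 km/h = 6.111 m/s.
Only the source moves, toward the listener, so f' = f · v/(v − v_s).
f' = 67.3 × 1493/(1493 − 6.111) = 67.3 × 1493/1487 ≈ 68 Hz.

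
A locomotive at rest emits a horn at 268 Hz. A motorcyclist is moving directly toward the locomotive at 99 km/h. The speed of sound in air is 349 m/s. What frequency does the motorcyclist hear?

99 km/h = 27.5 m/s.
Only the observer moves, toward the source, so f' = f · (v + v_o)/v.
f' = 268 × (349 + 27.5)/349 = 268 × 376.5/349 ≈ 289 Hz.

289 Hz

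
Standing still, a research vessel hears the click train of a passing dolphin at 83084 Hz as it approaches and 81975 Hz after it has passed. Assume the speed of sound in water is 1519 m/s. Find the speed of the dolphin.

f₁/f₂ = (v + v_s)/(v − v_s), so v_s = v · (f₁ − f₂)/(f₁ + f₂).
v_s = 1519 × (83084 − 81975)/(83084 + 81975) = 1519 × 1109/165059 ≈ 10.2 m/s.

10.2 m/s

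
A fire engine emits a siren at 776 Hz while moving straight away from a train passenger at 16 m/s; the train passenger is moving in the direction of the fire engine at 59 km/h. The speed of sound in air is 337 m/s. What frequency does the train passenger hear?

59 km/h = 16.39 m/s.
General Doppler shift: f' = f · (v + v_o)/(v + v_s).
f' = 776 × (337 + 16.39)/(337 + 16) = 776 × 353.39/353 ≈ 777 Hz.

777 Hz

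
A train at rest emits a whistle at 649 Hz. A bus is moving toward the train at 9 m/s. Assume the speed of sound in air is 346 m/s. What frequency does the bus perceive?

666 Hz

Moving observer, stationary source: f' = f · (v + v_o)/v.
f' = 649 × (346 + 9)/346 = 649 × 355/346 ≈ 666 Hz.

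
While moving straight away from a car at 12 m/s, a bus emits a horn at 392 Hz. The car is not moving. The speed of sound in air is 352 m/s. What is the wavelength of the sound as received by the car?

With the source moving away from a stationary observer, f' = f · v/(v + v_s).
f' = 392 × 352/(352 + 12) ≈ 379 Hz.
λ' = v/f' = 352/379.077 ≈ 92.9 cm.

92.9 cm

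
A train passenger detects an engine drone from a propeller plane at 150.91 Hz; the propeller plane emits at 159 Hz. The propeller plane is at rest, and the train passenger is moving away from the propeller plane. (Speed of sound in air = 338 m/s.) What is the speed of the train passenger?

f' = f · (v − v_o)/v ⇒ v_o = v · |f'/f − 1|.
v_o = 338 × |150.91/159 − 1| = 338 × 0.05088 ≈ 17.2 m/s.

17.2 m/s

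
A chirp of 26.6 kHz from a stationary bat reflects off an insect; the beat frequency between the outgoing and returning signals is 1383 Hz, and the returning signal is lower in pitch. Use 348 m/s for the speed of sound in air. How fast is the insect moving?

Double Doppler shift off a moving reflector: f₂ = f₀ · (v + u)/(v − u) (u > 0 toward emitter).
Returning signal is lower, so f₂ = f₀ − Δf = 26600 − 1383 = 25217 Hz.
Rearranging, u = v · (f₂ − f₀)/(f₂ + f₀) = 348 × -1383/51817 ≈ -9.3 m/s.
So the insect is moving at 9.3 m/s away from the emitter.

9.3 m/s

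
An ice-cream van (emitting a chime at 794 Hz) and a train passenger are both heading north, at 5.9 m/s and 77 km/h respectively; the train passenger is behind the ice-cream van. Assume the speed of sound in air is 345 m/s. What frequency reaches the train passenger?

829 Hz

77 km/h = 21.39 m/s.
The train passenger is behind, so the ice-cream van is moving away from it while the train passenger is moving toward the ice-cream van.
Both move, so f' = f · (v + v_o)/(v + v_s).
f' = 794 × (345 + 21.39)/(345 + 5.9) = 794 × 366.39/350.9 ≈ 829 Hz.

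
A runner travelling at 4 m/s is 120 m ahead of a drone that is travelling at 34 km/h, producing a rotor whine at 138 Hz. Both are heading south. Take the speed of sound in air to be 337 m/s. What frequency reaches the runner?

140 Hz

34 km/h = 9.444 m/s.
The runner is ahead, so the drone is moving toward it while the runner is moving away from the drone.
General Doppler shift: f' = f · (v − v_o)/(v − v_s).
f' = 138 × (337 − 4)/(337 − 9.444) = 138 × 333/327.56 ≈ 140 Hz.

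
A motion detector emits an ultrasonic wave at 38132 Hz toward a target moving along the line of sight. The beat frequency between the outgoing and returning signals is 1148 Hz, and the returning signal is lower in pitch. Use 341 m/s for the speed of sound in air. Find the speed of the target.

5.2 m/s

Double Doppler shift off a moving reflector: f₂ = f₀ · (v + u)/(v − u) (u > 0 toward emitter).
Returning signal is lower, so f₂ = f₀ − Δf = 38132 − 1148 = 36984 Hz.
Rearranging, u = v · (f₂ − f₀)/(f₂ + f₀) = 341 × -1148/75116 ≈ -5.2 m/s.
So the target is moving at 5.2 m/s away from the emitter.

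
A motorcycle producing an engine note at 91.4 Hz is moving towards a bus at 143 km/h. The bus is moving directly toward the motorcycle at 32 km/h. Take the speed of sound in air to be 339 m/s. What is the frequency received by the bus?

143 km/h = 39.72 m/s; 32 km/h = 8.889 m/s.
General Doppler shift: f' = f · (v + v_o)/(v − v_s).
f' = 91.4 × (339 + 8.889)/(339 − 39.72) = 91.4 × 347.89/299.28 ≈ 106 Hz.

106 Hz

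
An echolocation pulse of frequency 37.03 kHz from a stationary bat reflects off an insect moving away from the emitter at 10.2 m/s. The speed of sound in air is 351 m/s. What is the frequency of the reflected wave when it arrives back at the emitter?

The insect first receives the wave as a moving observer: f₁ = f₀ · (v − u)/v = 37.03 × (351 − 10.2)/351 ≈ 36.0 kHz.
On reflection it acts as a source moving away from the stationary detector: f₂ = f₁ · v/(v + u) = 36.0 × 351/361.2 ≈ 34.9 kHz.

34.9 kHz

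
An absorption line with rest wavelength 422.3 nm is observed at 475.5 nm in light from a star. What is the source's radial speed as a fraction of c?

λ'/λ₀ = 1.1260 > 1 (redshift), so the source is receding.
λ'/λ₀ = √((1 + β)/(1 − β)) for a receding source ⇒ β = (r² − 1)/(r² + 1) with r = λ'/λ₀.
β = (1.2678 − 1)/(1.2678 + 1) ≈ 0.118.

0.118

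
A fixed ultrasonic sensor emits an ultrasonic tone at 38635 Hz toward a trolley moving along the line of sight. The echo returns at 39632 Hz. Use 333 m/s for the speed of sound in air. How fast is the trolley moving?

4.2 m/s

Double Doppler shift off a moving reflector: f₂ = f₀ · (v + u)/(v − u) (u > 0 toward emitter).
Rearranging, u = v · (f₂ − f₀)/(f₂ + f₀) = 333 × 997/78267 ≈ 4.2 m/s.
So the trolley is moving at 4.2 m/s toward the emitter.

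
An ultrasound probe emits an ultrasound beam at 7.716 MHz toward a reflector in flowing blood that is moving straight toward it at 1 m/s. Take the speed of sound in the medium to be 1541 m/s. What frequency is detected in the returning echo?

7.726 MHz

At the reflector in flowing blood (a moving observer), f₁ = f₀ · (v + u)/v = 7.716 × 1542/1541 ≈ 7.721 MHz.
On reflection it acts as a source moving toward the stationary detector: f₂ = f₁ · v/(v − u) = 7.721 × 1541/1540 ≈ 7.726 MHz.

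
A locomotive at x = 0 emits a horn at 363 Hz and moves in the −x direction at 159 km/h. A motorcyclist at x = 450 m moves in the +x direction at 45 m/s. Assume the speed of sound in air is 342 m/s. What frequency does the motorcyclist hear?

279 Hz

159 km/h = 44.17 m/s.
The observer lies on the +x side, so the source is heading away from the observer and the observer is heading away from the source.
General Doppler shift: f' = f · (v − v_o)/(v + v_s).
f' = 363 × (342 − 45)/(342 + 44.17) = 363 × 297/386.17 ≈ 279 Hz.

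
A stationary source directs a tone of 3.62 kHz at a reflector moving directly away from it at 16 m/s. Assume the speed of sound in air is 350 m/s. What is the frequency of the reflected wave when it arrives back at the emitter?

The reflector first receives the wave as a moving observer: f₁ = f₀ · (v − u)/v = 3.62 × (350 − 16)/350 ≈ 3.45 kHz.
The reflection then acts as a moving source: f₂ = f₁ · v/(v + u) ≈ 3.30 kHz.
Equivalently f₂ = f₀ · (v − u)/(v + u).

3.30 kHz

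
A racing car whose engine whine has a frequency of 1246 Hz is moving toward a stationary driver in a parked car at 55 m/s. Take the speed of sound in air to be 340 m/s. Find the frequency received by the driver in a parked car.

1486 Hz

Moving source, stationary observer: f' = f · v/(v − v_s) since the source is approaching.
f' = 1246 × 340/(340 − 55) = 1246 × 340/285 ≈ 1486 Hz.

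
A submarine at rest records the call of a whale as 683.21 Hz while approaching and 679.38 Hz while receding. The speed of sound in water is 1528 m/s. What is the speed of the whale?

f₁/f₂ = (v + v_s)/(v − v_s), so v_s = v · (f₁ − f₂)/(f₁ + f₂).
v_s = 1528 × (683.21 − 679.38)/(683.21 + 679.38) = 1528 × 3.83/1362.59 ≈ 4.3 m/s.

4.3 m/s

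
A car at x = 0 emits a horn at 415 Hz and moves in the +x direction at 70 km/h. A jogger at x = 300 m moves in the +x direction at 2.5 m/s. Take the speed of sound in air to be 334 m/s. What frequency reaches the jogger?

437 Hz

70 km/h = 19.44 m/s.
The observer lies on the +x side, so the source is heading toward the observer and the observer is heading away from the source.
Both move, so f' = f · (v − v_o)/(v − v_s).
f' = 415 × (334 − 2.5)/(334 − 19.44) = 415 × 331.5/314.56 ≈ 437 Hz.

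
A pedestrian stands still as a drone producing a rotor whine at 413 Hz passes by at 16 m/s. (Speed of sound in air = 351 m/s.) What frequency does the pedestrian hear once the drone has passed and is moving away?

Receding: f₂ = f · v/(v + v_s) = 413 × 351/367 ≈ 395 Hz.

395 Hz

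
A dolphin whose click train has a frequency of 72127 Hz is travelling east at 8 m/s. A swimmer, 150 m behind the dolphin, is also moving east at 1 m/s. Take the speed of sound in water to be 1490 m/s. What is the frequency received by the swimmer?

71790 Hz

The swimmer is behind, so the dolphin is moving away from it while the swimmer is moving toward the dolphin.
With source receding and observer approaching, f' = f · (v + v_o)/(v + v_s).
f' = 72127 × (1490 + 1)/(1490 + 8) = 72127 × 1491/1498 ≈ 71790 Hz.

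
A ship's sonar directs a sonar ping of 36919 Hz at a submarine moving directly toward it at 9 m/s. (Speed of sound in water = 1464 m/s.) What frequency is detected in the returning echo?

37376 Hz

At the submarine (a moving observer), f₁ = f₀ · (v + u)/v = 36919 × 1473/1464 ≈ 37146 Hz.
On reflection it acts as a source moving toward the stationary detector: f₂ = f₁ · v/(v − u) = 37146 × 1464/1455 ≈ 37376 Hz.
Equivalently f₂ = f₀ · (v + u)/(v − u).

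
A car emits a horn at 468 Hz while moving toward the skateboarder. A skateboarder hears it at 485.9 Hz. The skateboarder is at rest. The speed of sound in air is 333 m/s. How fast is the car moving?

f' = f · v/(v − v_s) ⇒ v_s = v · |1 − f/f'|.
v_s = 333 × |1 − 468/485.9| = 333 × 0.03684 ≈ 12.3 m/s.

12.3 m/s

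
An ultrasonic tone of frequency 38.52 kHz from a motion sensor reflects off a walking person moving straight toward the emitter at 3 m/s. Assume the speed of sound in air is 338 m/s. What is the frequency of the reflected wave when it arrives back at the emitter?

39.2 kHz

At the walking person (a moving observer), f₁ = f₀ · (v + u)/v = 38.52 × 341/338 ≈ 38.9 kHz.
On reflection it acts as a source moving toward the stationary detector: f₂ = f₁ · v/(v − u) = 38.9 × 338/335 ≈ 39.2 kHz.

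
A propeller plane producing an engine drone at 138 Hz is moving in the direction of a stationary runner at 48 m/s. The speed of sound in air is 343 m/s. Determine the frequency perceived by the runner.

Only the source moves, toward the listener, so f' = f · v/(v − v_s).
f' = 138 × 343/(343 − 48) = 138 × 343/295 ≈ 160 Hz.

160 Hz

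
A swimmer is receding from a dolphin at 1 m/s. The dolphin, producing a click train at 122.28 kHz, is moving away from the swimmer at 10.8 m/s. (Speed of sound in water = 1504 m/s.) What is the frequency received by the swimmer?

General Doppler shift: f' = f · (v − v_o)/(v + v_s).
f' = 122.28 × (1504 − 1)/(1504 + 10.8) = 122.28 × 1503/1514.8 ≈ 121.3 kHz.

121.3 kHz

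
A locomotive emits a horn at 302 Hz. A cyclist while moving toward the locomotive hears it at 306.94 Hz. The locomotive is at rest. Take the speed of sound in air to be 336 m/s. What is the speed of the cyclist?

5.5 m/s

f' = f · (v + v_o)/v ⇒ v_o = v · |f'/f − 1|.
v_o = 336 × |306.94/302 − 1| = 336 × 0.01636 ≈ 5.5 m/s.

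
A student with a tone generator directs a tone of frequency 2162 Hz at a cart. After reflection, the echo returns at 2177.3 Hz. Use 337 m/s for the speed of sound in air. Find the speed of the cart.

Double Doppler shift off a moving reflector: f₂ = f₀ · (v + u)/(v − u) (u > 0 toward emitter).
Rearranging, u = v · (f₂ − f₀)/(f₂ + f₀) = 337 × 15.3/4339.3 ≈ 1.19 m/s.
So the cart is moving at 1.19 m/s toward the emitter.

1.19 m/s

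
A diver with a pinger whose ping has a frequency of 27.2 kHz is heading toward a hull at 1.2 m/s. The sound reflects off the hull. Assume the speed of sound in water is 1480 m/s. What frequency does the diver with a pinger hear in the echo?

27.2 kHz

The hull receives the sound from a moving source: f₁ = f₀ · v/(v − v_e) = 27.2 × 1480/1478.8 ≈ 27.2 kHz.
On the return leg the diver with a pinger is a moving observer: f₂ = f₁ · (v + v_e)/v = 27.2 × 1481.2/1480 ≈ 27.2 kHz.
Equivalently f₂ = f₀ · (v + v_e)/(v − v_e).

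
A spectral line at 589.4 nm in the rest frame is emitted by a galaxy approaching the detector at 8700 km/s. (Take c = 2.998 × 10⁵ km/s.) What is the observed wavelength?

β = v/c = 8700/299800 = 0.0290.
Relativistic Doppler for wavelength: λ' = λ₀ · √((1 − β)/(1 + β)).
λ' = 589.4 × √(0.9710/1.0290) = 589.4 × 0.97139 ≈ 572.5 nm.

572.5 nm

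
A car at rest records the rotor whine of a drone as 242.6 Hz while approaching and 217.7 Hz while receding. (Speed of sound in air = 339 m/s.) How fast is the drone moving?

f₁/f₂ = (v + v_s)/(v − v_s), so v_s = v · (f₁ − f₂)/(f₁ + f₂).
v_s = 339 × (242.6 − 217.7)/(242.6 + 217.7) = 339 × 24.9/460.3 ≈ 18.3 m/s.

18.3 m/s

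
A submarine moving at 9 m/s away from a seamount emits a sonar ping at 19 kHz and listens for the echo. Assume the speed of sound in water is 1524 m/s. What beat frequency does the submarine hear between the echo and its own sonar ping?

The seamount receives the sound from a moving source: f₁ = f₀ · v/(v + v_e) = 19 × 1524/1533 ≈ 18.888 kHz.
On the return leg the submarine is a moving observer: f₂ = f₁ · (v − v_e)/v = 18.888 × 1515/1524 ≈ 18.777 kHz.
Equivalently f₂ = f₀ · (v − v_e)/(v + v_e).
Beat against the emitted tone (with f₀ = 19000 Hz): |f₂ − f₀| = 2v_e·f₀/(v + v_e) = 2 × 9 × 19000/1533 ≈ 223 Hz.

223 Hz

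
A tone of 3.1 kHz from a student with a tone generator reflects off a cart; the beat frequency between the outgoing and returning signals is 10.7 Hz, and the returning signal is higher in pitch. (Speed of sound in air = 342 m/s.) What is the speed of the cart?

Double Doppler shift off a moving reflector: f₂ = f₀ · (v + u)/(v − u) (u > 0 toward emitter).
Returning signal is higher, so f₂ = f₀ + Δf = 3100 + 10.7 = 3110.7 Hz.
Rearranging, u = v · (f₂ − f₀)/(f₂ + f₀) = 342 × 10.7/6210.7 ≈ 0.59 m/s.
So the cart is moving at 0.59 m/s toward the emitter.

0.59 m/s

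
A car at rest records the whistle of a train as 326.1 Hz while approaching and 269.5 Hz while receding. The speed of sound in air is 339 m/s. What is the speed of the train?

32 m/s

f₁/f₂ = (v + v_s)/(v − v_s), so v_s = v · (f₁ − f₂)/(f₁ + f₂).
v_s = 339 × (326.1 − 269.5)/(326.1 + 269.5) = 339 × 56.6/595.6 ≈ 32 m/s.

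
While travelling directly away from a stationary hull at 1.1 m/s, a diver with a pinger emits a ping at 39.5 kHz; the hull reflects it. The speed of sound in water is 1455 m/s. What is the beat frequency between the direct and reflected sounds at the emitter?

The hull receives the sound from a moving source: f₁ = f₀ · v/(v + v_e) = 39.5 × 1455/1456.1 ≈ 39.4702 kHz.
On the return leg the diver with a pinger is a moving observer: f₂ = f₁ · (v − v_e)/v = 39.4702 × 1453.9/1455 ≈ 39.4403 kHz.
Beat against the emitted tone (with f₀ = 39500 Hz): |f₂ − f₀| = 2v_e·f₀/(v + v_e) = 2 × 1.1 × 39500/1456.1 ≈ 59.7 Hz.

59.7 Hz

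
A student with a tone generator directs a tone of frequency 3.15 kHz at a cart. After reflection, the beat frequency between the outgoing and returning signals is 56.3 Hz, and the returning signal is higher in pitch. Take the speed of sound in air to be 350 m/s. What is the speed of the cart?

Double Doppler shift off a moving reflector: f₂ = f₀ · (v + u)/(v − u) (u > 0 toward emitter).
Returning signal is higher, so f₂ = f₀ + Δf = 3150 + 56.3 = 3206.3 Hz.
Rearranging, u = v · (f₂ − f₀)/(f₂ + f₀) = 350 × 56.3/6356.3 ≈ 3.1 m/s.
So the cart is moving at 3.1 m/s toward the emitter.

3.1 m/s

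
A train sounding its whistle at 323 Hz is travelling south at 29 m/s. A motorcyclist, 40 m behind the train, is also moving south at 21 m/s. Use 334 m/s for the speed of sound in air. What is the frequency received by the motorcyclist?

316 Hz

The motorcyclist is behind, so the train is moving away from it while the motorcyclist is moving toward the train.
Both move, so f' = f · (v + v_o)/(v + v_s).
f' = 323 × (334 + 21)/(334 + 29) = 323 × 355/363 ≈ 316 Hz.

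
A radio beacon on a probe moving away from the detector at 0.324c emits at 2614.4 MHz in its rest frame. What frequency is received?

1868.1 MHz

Relativistic Doppler for frequency: f' = f₀ · √((1 − β)/(1 + β)).
f' = 2614.4 × √(0.6760/1.3240) = 2614.4 × 0.71454 ≈ 1868.1 MHz.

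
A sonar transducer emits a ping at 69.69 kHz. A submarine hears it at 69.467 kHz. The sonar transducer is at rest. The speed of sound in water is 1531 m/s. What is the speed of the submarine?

4.9 m/s

f' < f, so the submarine is receding.
f' = f · (v − v_o)/v ⇒ v_o = v · |f'/f − 1|.
v_o = 1531 × |69.467/69.69 − 1| = 1531 × 0.0032 ≈ 4.9 m/s.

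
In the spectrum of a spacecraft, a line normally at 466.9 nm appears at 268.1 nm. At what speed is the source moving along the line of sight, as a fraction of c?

λ'/λ₀ = 0.5742 < 1 (blueshift), so the source is approaching.
λ'/λ₀ = √((1 − β)/(1 + β)) for an approaching source ⇒ β = (1 − r²)/(1 + r²) with r = λ'/λ₀.
β = (1 − 0.3297)/(1 + 0.3297) ≈ 0.504.

0.504c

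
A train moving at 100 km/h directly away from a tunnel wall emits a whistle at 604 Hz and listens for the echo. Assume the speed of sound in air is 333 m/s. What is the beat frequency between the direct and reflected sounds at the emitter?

100 km/h = 27.78 m/s.
The tunnel wall receives the sound from a moving source: f₁ = f₀ · v/(v + v_e) = 604 × 333/360.78 ≈ 557.5 Hz.
On the return leg the train is a moving observer: f₂ = f₁ · (v − v_e)/v = 557.5 × 305.22/333 ≈ 511.0 Hz.
Equivalently f₂ = f₀ · (v − v_e)/(v + v_e).
Beat against the emitted tone: |f₂ − f₀| = 2v_e·f₀/(v + v_e) = 2 × 27.78 × 604/360.78 ≈ 93 Hz.

93 Hz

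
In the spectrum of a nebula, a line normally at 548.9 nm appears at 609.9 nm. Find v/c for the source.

λ'/λ₀ = 1.1111 > 1 (redshift), so the source is receding.
λ'/λ₀ = √((1 + β)/(1 − β)) for a receding source ⇒ β = (r² − 1)/(r² + 1) with r = λ'/λ₀.
β = (1.2346 − 1)/(1.2346 + 1) ≈ 0.105.

0.105c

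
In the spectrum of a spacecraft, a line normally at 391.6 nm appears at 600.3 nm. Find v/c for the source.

0.403c

λ'/λ₀ = 1.5329 > 1 (redshift), so the source is receding.
λ'/λ₀ = √((1 + β)/(1 − β)) for a receding source ⇒ β = (r² − 1)/(r² + 1) with r = λ'/λ₀.
β = (2.3499 − 1)/(2.3499 + 1) ≈ 0.403.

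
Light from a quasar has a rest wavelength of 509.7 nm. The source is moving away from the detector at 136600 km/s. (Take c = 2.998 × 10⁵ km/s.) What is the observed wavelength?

β = v/c = 136600/299800 = 0.4556.
Relativistic Doppler for wavelength: λ' = λ₀ · √((1 + β)/(1 − β)).
λ' = 509.7 × √(1.4556/0.5444) = 509.7 × 1.63524 ≈ 833.5 nm.

833.5 nm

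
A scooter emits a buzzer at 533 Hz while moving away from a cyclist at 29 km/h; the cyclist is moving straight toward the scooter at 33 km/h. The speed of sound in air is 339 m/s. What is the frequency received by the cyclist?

29 km/h = 8.056 m/s; 33 km/h = 9.167 m/s.
Both move, so f' = f · (v + v_o)/(v + v_s).
f' = 533 × (339 + 9.167)/(339 + 8.056) = 533 × 348.17/347.06 ≈ 535 Hz.

535 Hz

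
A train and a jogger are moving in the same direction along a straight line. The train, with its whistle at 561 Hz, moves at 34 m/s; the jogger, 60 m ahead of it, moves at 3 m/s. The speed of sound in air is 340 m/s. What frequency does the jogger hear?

618 Hz

The jogger is ahead, so the train is moving toward it while the jogger is moving away from the train.
With source approaching and observer receding, f' = f · (v − v_o)/(v − v_s).
f' = 561 × (340 − 3)/(340 − 34) = 561 × 337/306 ≈ 618 Hz.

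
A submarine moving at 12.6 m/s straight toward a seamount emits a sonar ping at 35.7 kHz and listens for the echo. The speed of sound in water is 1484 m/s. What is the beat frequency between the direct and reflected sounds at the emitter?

611 Hz

The seamount receives the sound from a moving source: f₁ = f₀ · v/(v − v_e) = 35.7 × 1484/1471.4 ≈ 36.006 kHz.
On the return leg the submarine is a moving observer: f₂ = f₁ · (v + v_e)/v = 36.006 × 1496.6/1484 ≈ 36.311 kHz.
Equivalently f₂ = f₀ · (v + v_e)/(v − v_e).
Beat against the emitted tone (with f₀ = 35700 Hz): |f₂ − f₀| = 2v_e·f₀/(v − v_e) = 2 × 12.6 × 35700/1471.4 ≈ 611 Hz.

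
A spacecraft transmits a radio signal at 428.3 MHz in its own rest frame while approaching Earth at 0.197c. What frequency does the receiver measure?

Relativistic Doppler for frequency: f' = f₀ · √((1 + β)/(1 − β)).
f' = 428.3 × √(1.1970/0.8030) = 428.3 × 1.22093 ≈ 522.9 MHz.

522.9 MHz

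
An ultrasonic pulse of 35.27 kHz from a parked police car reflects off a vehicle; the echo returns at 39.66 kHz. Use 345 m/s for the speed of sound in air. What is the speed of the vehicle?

20.2 m/s

Double Doppler shift off a moving reflector: f₂ = f₀ · (v + u)/(v − u) (u > 0 toward emitter).
Rearranging, u = v · (f₂ − f₀)/(f₂ + f₀) = 345 × 4.39/74.93 ≈ 20.2 m/s.
So the vehicle is moving at 20.2 m/s toward the emitter.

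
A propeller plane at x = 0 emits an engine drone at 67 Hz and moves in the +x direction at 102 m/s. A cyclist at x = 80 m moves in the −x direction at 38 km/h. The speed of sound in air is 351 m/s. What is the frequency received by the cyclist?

38 km/h = 10.56 m/s.
The observer lies on the +x side, so the source is heading toward the observer and the observer is heading toward the source.
With source approaching and observer approaching, f' = f · (v + v_o)/(v − v_s).
f' = 67 × (351 + 10.56)/(351 − 102) = 67 × 361.56/249 ≈ 97 Hz.

97 Hz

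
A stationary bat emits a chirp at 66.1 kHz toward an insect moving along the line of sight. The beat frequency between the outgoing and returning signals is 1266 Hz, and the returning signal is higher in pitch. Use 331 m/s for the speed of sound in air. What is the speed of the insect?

Double Doppler shift off a moving reflector: f₂ = f₀ · (v + u)/(v − u) (u > 0 toward emitter).
Returning signal is higher, so f₂ = f₀ + Δf = 66100 + 1266 = 67366 Hz.
Rearranging, u = v · (f₂ − f₀)/(f₂ + f₀) = 331 × 1266/133466 ≈ 3.1 m/s.
So the insect is moving at 3.1 m/s toward the emitter.

3.1 m/s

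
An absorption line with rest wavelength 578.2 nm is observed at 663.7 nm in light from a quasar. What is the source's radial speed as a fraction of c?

0.137c

λ'/λ₀ = 1.1479 > 1 (redshift), so the source is receding.
λ'/λ₀ = √((1 + β)/(1 − β)) for a receding source ⇒ β = (r² − 1)/(r² + 1) with r = λ'/λ₀.
β = (1.3176 − 1)/(1.3176 + 1) ≈ 0.137.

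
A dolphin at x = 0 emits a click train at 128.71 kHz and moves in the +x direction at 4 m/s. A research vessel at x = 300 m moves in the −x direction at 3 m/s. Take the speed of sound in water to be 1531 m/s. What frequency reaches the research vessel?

The observer lies on the +x side, so the source is heading toward the observer and the observer is heading toward the source.
General Doppler shift: f' = f · (v + v_o)/(v − v_s).
f' = 128.71 × (1531 + 3)/(1531 − 4) = 128.71 × 1534/1527 ≈ 129.3 kHz.

129.3 kHz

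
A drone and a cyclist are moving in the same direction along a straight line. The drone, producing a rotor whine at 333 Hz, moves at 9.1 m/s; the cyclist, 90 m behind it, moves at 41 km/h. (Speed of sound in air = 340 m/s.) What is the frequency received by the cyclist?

335 Hz

41 km/h = 11.39 m/s.
The cyclist is behind, so the drone is moving away from it while the cyclist is moving toward the drone.
General Doppler shift: f' = f · (v + v_o)/(v + v_s).
f' = 333 × (340 + 11.39)/(340 + 9.1) = 333 × 351.39/349.1 ≈ 335 Hz.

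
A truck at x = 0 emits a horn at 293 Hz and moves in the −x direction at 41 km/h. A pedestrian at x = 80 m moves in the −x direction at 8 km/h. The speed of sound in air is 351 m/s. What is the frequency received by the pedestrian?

41 km/h = 11.39 m/s; 8 km/h = 2.222 m/s.
The observer lies on the +x side, so the source is heading away from the observer and the observer is heading toward the source.
With source receding and observer approaching, f' = f · (v + v_o)/(v + v_s).
f' = 293 × (351 + 2.222)/(351 + 11.39) = 293 × 353.22/362.39 ≈ 286 Hz.

286 Hz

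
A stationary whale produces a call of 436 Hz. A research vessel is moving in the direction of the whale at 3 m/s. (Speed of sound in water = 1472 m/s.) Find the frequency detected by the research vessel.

437 Hz

Only the observer moves, toward the source, so f' = f · (v + v_o)/v.
f' = 436 × (1472 + 3)/1472 = 436 × 1475/1472 ≈ 437 Hz.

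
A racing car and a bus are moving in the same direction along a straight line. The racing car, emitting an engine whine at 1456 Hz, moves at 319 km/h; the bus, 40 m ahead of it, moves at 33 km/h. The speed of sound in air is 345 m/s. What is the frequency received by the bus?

319 km/h = 88.61 m/s; 33 km/h = 9.167 m/s.
The bus is ahead, so the racing car is moving toward it while the bus is moving away from the racing car.
With source approaching and observer receding, f' = f · (v − v_o)/(v − v_s).
f' = 1456 × (345 − 9.167)/(345 − 88.61) = 1456 × 335.83/256.39 ≈ 1907 Hz.

1907 Hz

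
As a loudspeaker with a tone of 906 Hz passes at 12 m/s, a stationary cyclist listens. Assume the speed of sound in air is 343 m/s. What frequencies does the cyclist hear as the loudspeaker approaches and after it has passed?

939 Hz approaching; 875 Hz receding

Approaching: f₁ = f · v/(v − v_s) = 906 × 343/331 ≈ 939 Hz.
Receding: f₂ = f · v/(v + v_s) = 906 × 343/355 ≈ 875 Hz.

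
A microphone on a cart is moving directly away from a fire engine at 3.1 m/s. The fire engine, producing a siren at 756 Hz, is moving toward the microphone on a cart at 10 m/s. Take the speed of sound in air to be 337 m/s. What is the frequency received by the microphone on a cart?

With source approaching and observer receding, f' = f · (v − v_o)/(v − v_s).
f' = 756 × (337 − 3.1)/(337 − 10) = 756 × 333.9/327 ≈ 772 Hz.

772 Hz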